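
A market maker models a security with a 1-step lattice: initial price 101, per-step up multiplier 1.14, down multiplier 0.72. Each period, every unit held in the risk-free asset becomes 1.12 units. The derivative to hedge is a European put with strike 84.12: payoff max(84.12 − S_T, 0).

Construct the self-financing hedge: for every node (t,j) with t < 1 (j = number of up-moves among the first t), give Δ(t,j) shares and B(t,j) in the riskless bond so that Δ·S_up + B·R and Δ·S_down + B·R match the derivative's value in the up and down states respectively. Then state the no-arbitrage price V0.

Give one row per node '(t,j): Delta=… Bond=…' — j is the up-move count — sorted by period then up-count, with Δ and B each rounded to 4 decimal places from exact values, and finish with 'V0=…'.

(0,0): Delta=-0.2687 Bond=27.6276
V0=0.4847

Since d<R<u, set p* = (R−d)/(u−d) = 0.9524; price each node as the discounted p*-expectation of its children.
Terminal payoffs: V(1,0)=11.4000, V(1,1)=0.0000
(0,0): S=101.0000. Δ = (V_up−V_dn)/(S_up−S_dn) = (0.0000−11.4000)/(115.1400−72.7200) = -0.2687. V = [p*·0.0000 + (1−p*)·11.4000]/1.12 = 0.4847. B = V − Δ·S = 27.6276.
Root portfolio cost Δ·101+B reproduces V0=0.4847.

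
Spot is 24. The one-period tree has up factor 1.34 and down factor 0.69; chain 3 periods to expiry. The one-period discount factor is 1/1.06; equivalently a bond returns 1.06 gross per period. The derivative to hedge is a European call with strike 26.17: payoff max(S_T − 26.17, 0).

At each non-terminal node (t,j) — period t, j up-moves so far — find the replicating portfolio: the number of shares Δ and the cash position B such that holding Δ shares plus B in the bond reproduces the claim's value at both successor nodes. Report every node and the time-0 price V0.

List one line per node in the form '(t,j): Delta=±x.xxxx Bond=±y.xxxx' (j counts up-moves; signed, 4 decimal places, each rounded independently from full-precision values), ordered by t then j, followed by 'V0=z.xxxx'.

The replicating-portfolio and risk-neutral prices coincide; use p* = (1.06−0.69)/(1.34−0.69) = 0.5692 for the latter.
At expiry t=3: V(3,0)=0.0000, V(3,1)=0.0000, V(3,2)=3.5651, V(3,3)=31.5765
Node (2,0) S=11.4264: V=(p*·0.0000+(1−p*)·0.0000)/1.06=0.0000; Δ=(0.0000−0.0000)/(15.3114−7.8842)=0.0000; B=V−Δ·S=0.0000
Node (2,1) S=22.1904: V=(p*·3.5651+(1−p*)·0.0000)/1.06=1.9145; Δ=(3.5651−0.0000)/(29.7351−15.3114)=0.2472; B=V−Δ·S=-3.5703
Node (2,2) S=43.0944: V=(p*·31.5765+(1−p*)·3.5651)/1.06=18.4057; Δ=(31.5765−3.5651)/(57.7465−29.7351)=1.0000; B=V−Δ·S=-24.6887
Node (1,0) S=16.5600: V=(p*·1.9145+(1−p*)·0.0000)/1.06=1.0281; Δ=(1.9145−0.0000)/(22.1904−11.4264)=0.1779; B=V−Δ·S=-1.9173
Node (1,1) S=32.1600: V=(p*·18.4057+(1−p*)·1.9145)/1.06=10.6621; Δ=(18.4057−1.9145)/(43.0944−22.1904)=0.7889; B=V−Δ·S=-14.7090
Node (0,0) S=24.0000: V=(p*·10.6621+(1−p*)·1.0281)/1.06=6.1435; Δ=(10.6621−1.0281)/(32.1600−16.5600)=0.6176; B=V−Δ·S=-8.6780
The time-0 hedge costs 6.1435, which is the no-arbitrage price.

(0,0): Delta=0.6176 Bond=-8.6780
(1,0): Delta=0.1779 Bond=-1.9173
(1,1): Delta=0.7889 Bond=-14.7090
(2,0): Delta=0.0000 Bond=0.0000
(2,1): Delta=0.2472 Bond=-3.5703
(2,2): Delta=1.0000 Bond=-24.6887
V0=6.1435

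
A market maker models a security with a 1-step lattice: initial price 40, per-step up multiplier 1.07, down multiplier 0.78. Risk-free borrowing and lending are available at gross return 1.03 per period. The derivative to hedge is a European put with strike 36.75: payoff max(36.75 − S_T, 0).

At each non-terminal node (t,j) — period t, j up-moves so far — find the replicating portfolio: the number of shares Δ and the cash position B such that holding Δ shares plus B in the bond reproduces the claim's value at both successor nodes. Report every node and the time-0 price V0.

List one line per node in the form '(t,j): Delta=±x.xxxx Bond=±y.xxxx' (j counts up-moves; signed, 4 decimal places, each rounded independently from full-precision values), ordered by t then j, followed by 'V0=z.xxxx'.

Risk-neutral probability p* = (R−d)/(u−d) = (1.03−0.78)/(1.07−0.78) = 0.8621.
At expiry t=1: V(1,0)=5.5500, V(1,1)=0.0000
(0,0): S=40.0000. Δ = (V_up−V_dn)/(S_up−S_dn) = (0.0000−5.5500)/(42.8000−31.2000) = -0.4784. V = [p*·0.0000 + (1−p*)·5.5500]/1.03 = 0.7432. B = V − Δ·S = 19.8812.
Check: Δ(0,0)·S0 + B(0,0) = 0.7432 = V0.

(0,0): Delta=-0.4784 Bond=19.8812
V0=0.7432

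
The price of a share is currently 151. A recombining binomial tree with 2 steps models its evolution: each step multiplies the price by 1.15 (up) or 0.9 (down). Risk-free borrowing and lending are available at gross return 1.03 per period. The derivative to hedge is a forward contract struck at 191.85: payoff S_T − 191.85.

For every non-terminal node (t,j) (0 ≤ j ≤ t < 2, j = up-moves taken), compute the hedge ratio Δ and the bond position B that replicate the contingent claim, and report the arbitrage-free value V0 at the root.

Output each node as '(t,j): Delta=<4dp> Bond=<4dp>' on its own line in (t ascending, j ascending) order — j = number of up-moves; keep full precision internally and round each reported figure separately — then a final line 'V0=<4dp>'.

The replicating-portfolio and risk-neutral prices coincide; use p* = (1.03−0.9)/(1.15−0.9) = 0.5200 for the latter.
At expiry t=2: V(2,0)=-69.5400, V(2,1)=-35.5650, V(2,2)=7.8475
  t=1,j=0: stock 135.9000 → up 156.2850 (V=-35.5650), down 122.3100 (V=-69.5400). Price -50.3621; hedge Δ=1.0000, bond B=-186.2621.
  t=1,j=1: stock 173.6500 → up 199.6975 (V=7.8475), down 156.2850 (V=-35.5650). Price -12.6121; hedge Δ=1.0000, bond B=-186.2621.
  t=0,j=0: stock 151.0000 → up 173.6500 (V=-12.6121), down 135.9000 (V=-50.3621). Price -29.8370; hedge Δ=1.0000, bond B=-180.8370.
Self-financing check: at every node Δ·S+B equals the discounted successor values.

(0,0): Delta=1.0000 Bond=-180.8370
(1,0): Delta=1.0000 Bond=-186.2621
(1,1): Delta=1.0000 Bond=-186.2621
V0=-29.8370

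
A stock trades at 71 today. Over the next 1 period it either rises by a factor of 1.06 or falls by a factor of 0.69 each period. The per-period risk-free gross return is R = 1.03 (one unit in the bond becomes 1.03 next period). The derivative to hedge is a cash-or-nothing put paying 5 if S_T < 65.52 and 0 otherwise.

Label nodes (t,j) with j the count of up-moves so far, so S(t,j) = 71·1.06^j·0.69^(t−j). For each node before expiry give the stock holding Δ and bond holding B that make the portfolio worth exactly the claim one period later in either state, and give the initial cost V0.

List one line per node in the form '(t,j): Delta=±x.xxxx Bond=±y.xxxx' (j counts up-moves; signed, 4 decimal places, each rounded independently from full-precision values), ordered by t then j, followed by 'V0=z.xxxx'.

(0,0): Delta=-0.1903 Bond=13.9071
V0=0.3936

Under the risk-neutral measure, an up-move has probability p* = (R−d)/(u−d) = 0.9189 and values discount at R = 1.03.
At expiry t=1: V(1,0)=5.0000, V(1,1)=0.0000
  t=0,j=0: stock 71.0000 → up 75.2600 (V=0.0000), down 48.9900 (V=5.0000). Price 0.3936; hedge Δ=-0.1903, bond B=13.9071.
Root portfolio cost Δ·71+B reproduces V0=0.3936.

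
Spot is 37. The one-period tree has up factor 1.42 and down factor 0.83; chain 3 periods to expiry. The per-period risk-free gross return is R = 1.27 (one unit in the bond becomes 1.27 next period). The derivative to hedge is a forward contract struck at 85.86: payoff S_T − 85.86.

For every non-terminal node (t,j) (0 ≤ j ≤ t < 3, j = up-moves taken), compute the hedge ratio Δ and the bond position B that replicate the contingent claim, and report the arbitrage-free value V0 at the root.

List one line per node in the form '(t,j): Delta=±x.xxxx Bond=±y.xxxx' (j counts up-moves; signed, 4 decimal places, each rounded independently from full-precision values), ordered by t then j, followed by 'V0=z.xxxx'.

Since d<R<u, set p* = (R−d)/(u−d) = 0.7458; price each node as the discounted p*-expectation of its children.
Terminal values V(3,·): V(3,0)=-64.7039, V(3,1)=-49.6652, V(3,2)=-23.9364, V(3,3)=20.0817
  t=2,j=0: stock 25.4893 → up 36.1948 (V=-49.6652), down 21.1561 (V=-64.7039). Price -42.1170; hedge Δ=1.0000, bond B=-67.6063.
  t=2,j=1: stock 43.6082 → up 61.9236 (V=-23.9364), down 36.1948 (V=-49.6652). Price -23.9981; hedge Δ=1.0000, bond B=-67.6063.
  t=2,j=2: stock 74.6068 → up 105.9417 (V=20.0817), down 61.9236 (V=-23.9364). Price 7.0005; hedge Δ=1.0000, bond B=-67.6063.
  t=1,j=0: stock 30.7100 → up 43.6082 (V=-23.9981), down 25.4893 (V=-42.1170). Price -22.5233; hedge Δ=1.0000, bond B=-53.2333.
  t=1,j=1: stock 52.5400 → up 74.6068 (V=7.0005), down 43.6082 (V=-23.9981). Price -0.6933; hedge Δ=1.0000, bond B=-53.2333.
  t=0,j=0: stock 37.0000 → up 52.5400 (V=-0.6933), down 30.7100 (V=-22.5233). Price -4.9160; hedge Δ=1.0000, bond B=-41.9160.
Root portfolio cost Δ·37+B reproduces V0=-4.9160.

(0,0): Delta=1.0000 Bond=-41.9160
(1,0): Delta=1.0000 Bond=-53.2333
(1,1): Delta=1.0000 Bond=-53.2333
(2,0): Delta=1.0000 Bond=-67.6063
(2,1): Delta=1.0000 Bond=-67.6063
(2,2): Delta=1.0000 Bond=-67.6063
V0=-4.9160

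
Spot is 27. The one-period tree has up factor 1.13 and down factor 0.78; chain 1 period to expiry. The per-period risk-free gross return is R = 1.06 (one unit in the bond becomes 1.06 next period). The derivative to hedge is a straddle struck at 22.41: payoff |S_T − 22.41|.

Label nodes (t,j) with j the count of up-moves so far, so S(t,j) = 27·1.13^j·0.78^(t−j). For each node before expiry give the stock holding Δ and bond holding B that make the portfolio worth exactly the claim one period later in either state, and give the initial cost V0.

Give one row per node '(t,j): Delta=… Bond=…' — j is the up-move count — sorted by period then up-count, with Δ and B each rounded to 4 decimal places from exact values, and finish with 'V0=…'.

(0,0): Delta=0.7143 Bond=-12.9178
V0=6.3679

The replicating-portfolio and risk-neutral prices coincide; use p* = (1.06−0.78)/(1.13−0.78) = 0.8000 for the latter.
Terminal payoffs: V(1,0)=1.3500, V(1,1)=8.1000
(0,0): S=27.0000. Δ = (V_up−V_dn)/(S_up−S_dn) = (8.1000−1.3500)/(30.5100−21.0600) = 0.7143. V = [p*·8.1000 + (1−p*)·1.3500]/1.06 = 6.3679. B = V − Δ·S = -12.9178.
Self-financing check: at every node Δ·S+B equals the discounted successor values.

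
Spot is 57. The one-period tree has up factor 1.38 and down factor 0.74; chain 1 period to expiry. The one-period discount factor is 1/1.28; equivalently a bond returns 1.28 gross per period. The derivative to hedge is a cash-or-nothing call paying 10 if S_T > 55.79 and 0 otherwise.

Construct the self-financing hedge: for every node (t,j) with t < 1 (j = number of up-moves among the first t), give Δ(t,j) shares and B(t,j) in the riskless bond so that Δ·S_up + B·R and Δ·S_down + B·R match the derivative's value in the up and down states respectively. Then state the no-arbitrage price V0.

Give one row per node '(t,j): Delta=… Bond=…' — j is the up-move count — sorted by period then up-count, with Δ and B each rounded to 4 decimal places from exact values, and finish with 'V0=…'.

The replicating-portfolio and risk-neutral prices coincide; use p* = (1.28−0.74)/(1.38−0.74) = 0.8438 for the latter.
Terminal payoffs: V(1,0)=0.0000, V(1,1)=10.0000
  t=0,j=0: stock 57.0000 → up 78.6600 (V=10.0000), down 42.1800 (V=0.0000). Price 6.5918; hedge Δ=0.2741, bond B=-9.0332.
Root portfolio cost Δ·57+B reproduces V0=6.5918.

(0,0): Delta=0.2741 Bond=-9.0332
V0=6.5918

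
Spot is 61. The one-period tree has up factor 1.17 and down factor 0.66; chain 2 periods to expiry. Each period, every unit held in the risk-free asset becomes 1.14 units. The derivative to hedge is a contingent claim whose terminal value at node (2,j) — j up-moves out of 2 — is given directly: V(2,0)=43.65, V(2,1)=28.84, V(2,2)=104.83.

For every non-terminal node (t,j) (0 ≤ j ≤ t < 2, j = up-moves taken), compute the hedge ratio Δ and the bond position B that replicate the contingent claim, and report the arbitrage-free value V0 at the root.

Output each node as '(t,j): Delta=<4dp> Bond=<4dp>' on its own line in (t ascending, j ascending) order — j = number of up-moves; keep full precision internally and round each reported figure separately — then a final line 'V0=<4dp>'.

Since d<R<u, set p* = (R−d)/(u−d) = 0.9412; price each node as the discounted p*-expectation of its children.
Payoff layer (t=2): V(2,0)=43.6500, V(2,1)=28.8400, V(2,2)=104.8300
(1,0): S=40.2600. Δ = (V_up−V_dn)/(S_up−S_dn) = (28.8400−43.6500)/(47.1042−26.5716) = -0.7213. V = [p*·28.8400 + (1−p*)·43.6500]/1.14 = 26.0624. B = V − Δ·S = 55.1017.
(1,1): S=71.3700. Δ = (V_up−V_dn)/(S_up−S_dn) = (104.8300−28.8400)/(83.5029−47.1042) = 2.0877. V = [p*·104.8300 + (1−p*)·28.8400]/1.14 = 88.0351. B = V − Δ·S = -60.9649.
(0,0): S=61.0000. Δ = (V_up−V_dn)/(S_up−S_dn) = (88.0351−26.0624)/(71.3700−40.2600) = 1.9920. V = [p*·88.0351 + (1−p*)·26.0624]/1.14 = 74.0260. B = V − Δ·S = -47.4890.
Each (Δ,B) replicates both successor values, so the strategy is self-financing and V0 is arbitrage-free.

(0,0): Delta=1.9920 Bond=-47.4890
(1,0): Delta=-0.7213 Bond=55.1017
(1,1): Delta=2.0877 Bond=-60.9649
V0=74.0260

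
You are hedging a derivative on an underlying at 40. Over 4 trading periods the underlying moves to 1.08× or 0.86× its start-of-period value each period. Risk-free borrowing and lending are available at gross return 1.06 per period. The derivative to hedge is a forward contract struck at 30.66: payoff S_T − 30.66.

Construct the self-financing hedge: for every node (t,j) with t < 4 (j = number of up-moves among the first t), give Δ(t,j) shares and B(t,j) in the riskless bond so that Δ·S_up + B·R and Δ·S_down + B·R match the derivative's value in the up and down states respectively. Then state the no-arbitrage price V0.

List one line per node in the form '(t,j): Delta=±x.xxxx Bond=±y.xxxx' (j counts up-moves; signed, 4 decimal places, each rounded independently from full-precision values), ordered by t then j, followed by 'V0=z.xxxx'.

(0,0): Delta=1.0000 Bond=-24.2856
(1,0): Delta=1.0000 Bond=-25.7427
(1,1): Delta=1.0000 Bond=-25.7427
(2,0): Delta=1.0000 Bond=-27.2873
(2,1): Delta=1.0000 Bond=-27.2873
(2,2): Delta=1.0000 Bond=-27.2873
(3,0): Delta=1.0000 Bond=-28.9245
(3,1): Delta=1.0000 Bond=-28.9245
(3,2): Delta=1.0000 Bond=-28.9245
(3,3): Delta=1.0000 Bond=-28.9245
V0=15.7144

No-arbitrage ⇒ martingale measure with p* = (R−d)/(u−d) = 0.9091.
At expiry t=4: V(4,0)=-8.7797, V(4,1)=-3.1824, V(4,2)=3.8468, V(4,3)=12.6741, V(4,4)=23.7596
Node (3,0) S=25.4422: V=(p*·-3.1824+(1−p*)·-8.7797)/1.06=-3.4823; Δ=(-3.1824−-8.7797)/(27.4776−21.8803)=1.0000; B=V−Δ·S=-28.9245
Node (3,1) S=31.9507: V=(p*·3.8468+(1−p*)·-3.1824)/1.06=3.0262; Δ=(3.8468−-3.1824)/(34.5068−27.4776)=1.0000; B=V−Δ·S=-28.9245
Node (3,2) S=40.1242: V=(p*·12.6741+(1−p*)·3.8468)/1.06=11.1996; Δ=(12.6741−3.8468)/(43.3341−34.5068)=1.0000; B=V−Δ·S=-28.9245
Node (3,3) S=50.3885: V=(p*·23.7596+(1−p*)·12.6741)/1.06=21.4640; Δ=(23.7596−12.6741)/(54.4196−43.3341)=1.0000; B=V−Δ·S=-28.9245
Node (2,0) S=29.5840: V=(p*·3.0262+(1−p*)·-3.4823)/1.06=2.2967; Δ=(3.0262−-3.4823)/(31.9507−25.4422)=1.0000; B=V−Δ·S=-27.2873
Node (2,1) S=37.1520: V=(p*·11.1996+(1−p*)·3.0262)/1.06=9.8647; Δ=(11.1996−3.0262)/(40.1242−31.9507)=1.0000; B=V−Δ·S=-27.2873
Node (2,2) S=46.6560: V=(p*·21.4640+(1−p*)·11.1996)/1.06=19.3687; Δ=(21.4640−11.1996)/(50.3885−40.1242)=1.0000; B=V−Δ·S=-27.2873
Node (1,0) S=34.4000: V=(p*·9.8647+(1−p*)·2.2967)/1.06=8.6573; Δ=(9.8647−2.2967)/(37.1520−29.5840)=1.0000; B=V−Δ·S=-25.7427
Node (1,1) S=43.2000: V=(p*·19.3687+(1−p*)·9.8647)/1.06=17.4573; Δ=(19.3687−9.8647)/(46.6560−37.1520)=1.0000; B=V−Δ·S=-25.7427
Node (0,0) S=40.0000: V=(p*·17.4573+(1−p*)·8.6573)/1.06=15.7144; Δ=(17.4573−8.6573)/(43.2000−34.4000)=1.0000; B=V−Δ·S=-24.2856
Root portfolio cost Δ·40+B reproduces V0=15.7144.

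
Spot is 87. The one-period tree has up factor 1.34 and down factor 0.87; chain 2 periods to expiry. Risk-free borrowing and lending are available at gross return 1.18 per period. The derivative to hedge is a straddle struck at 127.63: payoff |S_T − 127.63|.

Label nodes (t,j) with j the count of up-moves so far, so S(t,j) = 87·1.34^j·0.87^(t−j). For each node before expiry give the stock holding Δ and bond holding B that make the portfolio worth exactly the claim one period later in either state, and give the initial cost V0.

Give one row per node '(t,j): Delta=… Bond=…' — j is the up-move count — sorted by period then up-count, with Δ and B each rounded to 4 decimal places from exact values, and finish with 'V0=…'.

Under the risk-neutral measure, an up-move has probability p* = (R−d)/(u−d) = 0.6596 and values discount at R = 1.18.
At expiry t=2: V(2,0)=61.7797, V(2,1)=26.2054, V(2,2)=28.5872
(1,0): S=75.6900. Δ = (V_up−V_dn)/(S_up−S_dn) = (26.2054−61.7797)/(101.4246−65.8503) = -1.0000. V = [p*·26.2054 + (1−p*)·61.7797]/1.18 = 32.4710. B = V − Δ·S = 108.1610.
(1,1): S=116.5800. Δ = (V_up−V_dn)/(S_up−S_dn) = (28.5872−26.2054)/(156.2172−101.4246) = 0.0435. V = [p*·28.5872 + (1−p*)·26.2054]/1.18 = 23.5393. B = V − Δ·S = 18.4716.
(0,0): S=87.0000. Δ = (V_up−V_dn)/(S_up−S_dn) = (23.5393−32.4710)/(116.5800−75.6900) = -0.2184. V = [p*·23.5393 + (1−p*)·32.4710]/1.18 = 22.5253. B = V − Δ·S = 41.5290.
Self-financing check: at every node Δ·S+B equals the discounted successor values.

(0,0): Delta=-0.2184 Bond=41.5290
(1,0): Delta=-1.0000 Bond=108.1610
(1,1): Delta=0.0435 Bond=18.4716
V0=22.5253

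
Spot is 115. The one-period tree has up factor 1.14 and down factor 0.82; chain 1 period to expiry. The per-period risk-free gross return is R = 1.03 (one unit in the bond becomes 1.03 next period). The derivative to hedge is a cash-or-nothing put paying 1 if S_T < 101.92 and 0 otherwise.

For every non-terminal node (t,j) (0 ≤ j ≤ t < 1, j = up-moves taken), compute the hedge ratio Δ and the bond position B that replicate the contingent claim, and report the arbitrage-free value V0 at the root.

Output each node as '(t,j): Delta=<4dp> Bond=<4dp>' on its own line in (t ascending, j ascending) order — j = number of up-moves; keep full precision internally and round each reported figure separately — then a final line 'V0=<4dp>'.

No-arbitrage ⇒ martingale measure with p* = (R−d)/(u−d) = 0.6563.
Terminal payoffs: V(1,0)=1.0000, V(1,1)=0.0000
Node (0,0) S=115.0000: V=(p*·0.0000+(1−p*)·1.0000)/1.03=0.3337; Δ=(0.0000−1.0000)/(131.1000−94.3000)=-0.0272; B=V−Δ·S=3.4587
Self-financing check: at every node Δ·S+B equals the discounted successor values.

(0,0): Delta=-0.0272 Bond=3.4587
V0=0.3337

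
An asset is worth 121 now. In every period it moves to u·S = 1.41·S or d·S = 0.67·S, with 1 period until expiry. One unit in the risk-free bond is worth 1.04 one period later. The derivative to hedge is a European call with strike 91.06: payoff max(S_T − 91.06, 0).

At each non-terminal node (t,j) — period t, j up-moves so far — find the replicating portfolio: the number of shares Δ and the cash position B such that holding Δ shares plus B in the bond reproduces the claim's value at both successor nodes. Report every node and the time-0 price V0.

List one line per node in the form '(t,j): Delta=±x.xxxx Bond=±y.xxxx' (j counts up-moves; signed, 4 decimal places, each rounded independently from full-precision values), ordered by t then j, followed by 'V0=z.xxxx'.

(0,0): Delta=0.8884 Bond=-69.2548
V0=38.2452

Since d<R<u, set p* = (R−d)/(u−d) = 0.5000; price each node as the discounted p*-expectation of its children.
Terminal values V(1,·): V(1,0)=0.0000, V(1,1)=79.5500
Node (0,0) S=121.0000: V=(p*·79.5500+(1−p*)·0.0000)/1.04=38.2452; Δ=(79.5500−0.0000)/(170.6100−81.0700)=0.8884; B=V−Δ·S=-69.2548
Check: Δ(0,0)·S0 + B(0,0) = 38.2452 = V0.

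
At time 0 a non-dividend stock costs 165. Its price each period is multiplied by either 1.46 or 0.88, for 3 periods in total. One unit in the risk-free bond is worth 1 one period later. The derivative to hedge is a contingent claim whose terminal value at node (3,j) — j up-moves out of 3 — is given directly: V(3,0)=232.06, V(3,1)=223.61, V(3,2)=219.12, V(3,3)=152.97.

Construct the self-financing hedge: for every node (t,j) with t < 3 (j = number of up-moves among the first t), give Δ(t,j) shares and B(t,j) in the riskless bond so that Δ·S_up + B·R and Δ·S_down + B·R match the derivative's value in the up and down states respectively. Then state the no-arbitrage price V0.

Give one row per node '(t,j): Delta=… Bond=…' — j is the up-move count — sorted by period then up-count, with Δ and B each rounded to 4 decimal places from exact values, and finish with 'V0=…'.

The replicating-portfolio and risk-neutral prices coincide; use p* = (1−0.88)/(1.46−0.88) = 0.2069 for the latter.
Terminal payoffs: V(3,0)=232.0600, V(3,1)=223.6100, V(3,2)=219.1200, V(3,3)=152.9700
  t=2,j=0: stock 127.7760 → up 186.5530 (V=223.6100), down 112.4429 (V=232.0600). Price 230.3117; hedge Δ=-0.1140, bond B=244.8807.
  t=2,j=1: stock 211.9920 → up 309.5083 (V=219.1200), down 186.5530 (V=223.6100). Price 222.6810; hedge Δ=-0.0365, bond B=230.4224.
  t=2,j=2: stock 351.7140 → up 513.5024 (V=152.9700), down 309.5083 (V=219.1200). Price 205.4338; hedge Δ=-0.3243, bond B=319.4855.
  t=1,j=0: stock 145.2000 → up 211.9920 (V=222.6810), down 127.7760 (V=230.3117). Price 228.7330; hedge Δ=-0.0906, bond B=241.8893.
  t=1,j=1: stock 240.9000 → up 351.7140 (V=205.4338), down 211.9920 (V=222.6810). Price 219.1126; hedge Δ=-0.1234, bond B=248.8493.
  t=0,j=0: stock 165.0000 → up 240.9000 (V=219.1126), down 145.2000 (V=228.7330). Price 226.7425; hedge Δ=-0.1005, bond B=243.3293.
Self-financing check: at every node Δ·S+B equals the discounted successor values.

(0,0): Delta=-0.1005 Bond=243.3293
(1,0): Delta=-0.0906 Bond=241.8893
(1,1): Delta=-0.1234 Bond=248.8493
(2,0): Delta=-0.1140 Bond=244.8807
(2,1): Delta=-0.0365 Bond=230.4224
(2,2): Delta=-0.3243 Bond=319.4855
V0=226.7425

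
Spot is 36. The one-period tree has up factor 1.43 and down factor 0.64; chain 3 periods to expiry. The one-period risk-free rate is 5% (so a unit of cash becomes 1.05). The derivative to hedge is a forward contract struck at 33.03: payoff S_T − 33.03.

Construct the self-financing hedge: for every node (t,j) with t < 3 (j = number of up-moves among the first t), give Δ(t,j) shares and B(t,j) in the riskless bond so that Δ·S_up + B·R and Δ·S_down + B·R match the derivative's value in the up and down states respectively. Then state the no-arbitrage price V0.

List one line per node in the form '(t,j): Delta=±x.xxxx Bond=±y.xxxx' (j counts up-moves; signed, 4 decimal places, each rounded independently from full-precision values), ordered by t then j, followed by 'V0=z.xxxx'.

Since d<R<u, set p* = (R−d)/(u−d) = 0.5190; price each node as the discounted p*-expectation of its children.
Terminal values V(3,·): V(3,0)=-23.5928, V(3,1)=-11.9438, V(3,2)=14.0845, V(3,3)=72.2415
(2,0): S=14.7456. Δ = (V_up−V_dn)/(S_up−S_dn) = (-11.9438−-23.5928)/(21.0862−9.4372) = 1.0000. V = [p*·-11.9438 + (1−p*)·-23.5928]/1.05 = -16.7115. B = V − Δ·S = -31.4571.
(2,1): S=32.9472. Δ = (V_up−V_dn)/(S_up−S_dn) = (14.0845−-11.9438)/(47.1145−21.0862) = 1.0000. V = [p*·14.0845 + (1−p*)·-11.9438]/1.05 = 1.4901. B = V − Δ·S = -31.4571.
(2,2): S=73.6164. Δ = (V_up−V_dn)/(S_up−S_dn) = (72.2415−14.0845)/(105.2715−47.1145) = 1.0000. V = [p*·72.2415 + (1−p*)·14.0845]/1.05 = 42.1593. B = V − Δ·S = -31.4571.
(1,0): S=23.0400. Δ = (V_up−V_dn)/(S_up−S_dn) = (1.4901−-16.7115)/(32.9472−14.7456) = 1.0000. V = [p*·1.4901 + (1−p*)·-16.7115]/1.05 = -6.9192. B = V − Δ·S = -29.9592.
(1,1): S=51.4800. Δ = (V_up−V_dn)/(S_up−S_dn) = (42.1593−1.4901)/(73.6164−32.9472) = 1.0000. V = [p*·42.1593 + (1−p*)·1.4901]/1.05 = 21.5208. B = V − Δ·S = -29.9592.
(0,0): S=36.0000. Δ = (V_up−V_dn)/(S_up−S_dn) = (21.5208−-6.9192)/(51.4800−23.0400) = 1.0000. V = [p*·21.5208 + (1−p*)·-6.9192]/1.05 = 7.4674. B = V − Δ·S = -28.5326.
Root portfolio cost Δ·36+B reproduces V0=7.4674.

(0,0): Delta=1.0000 Bond=-28.5326
(1,0): Delta=1.0000 Bond=-29.9592
(1,1): Delta=1.0000 Bond=-29.9592
(2,0): Delta=1.0000 Bond=-31.4571
(2,1): Delta=1.0000 Bond=-31.4571
(2,2): Delta=1.0000 Bond=-31.4571
V0=7.4674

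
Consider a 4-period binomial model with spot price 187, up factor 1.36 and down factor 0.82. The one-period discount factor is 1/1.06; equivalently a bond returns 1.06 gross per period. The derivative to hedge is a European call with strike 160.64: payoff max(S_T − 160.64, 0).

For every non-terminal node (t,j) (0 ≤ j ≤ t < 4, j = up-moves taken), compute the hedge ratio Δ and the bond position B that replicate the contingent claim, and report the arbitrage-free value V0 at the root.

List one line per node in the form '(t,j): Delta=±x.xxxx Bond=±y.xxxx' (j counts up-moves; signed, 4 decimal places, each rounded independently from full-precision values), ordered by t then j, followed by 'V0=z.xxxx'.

(0,0): Delta=0.8508 Bond=-88.6635
(1,0): Delta=0.7069 Bond=-71.9285
(1,1): Delta=0.9592 Bond=-121.5518
(2,0): Delta=0.4442 Bond=-43.2031
(2,1): Delta=0.9050 Bond=-117.5456
(2,2): Delta=1.0000 Bond=-142.9690
(3,0): Delta=0.0000 Bond=0.0000
(3,1): Delta=0.7789 Bond=-103.0393
(3,2): Delta=1.0000 Bond=-151.5472
(3,3): Delta=1.0000 Bond=-151.5472
V0=70.4292

Under the risk-neutral measure, an up-move has probability p* = (R−d)/(u−d) = 0.4444 and values discount at R = 1.06.
At expiry t=4: V(4,0)=0.0000, V(4,1)=0.0000, V(4,2)=71.9265, V(4,3)=225.0800, V(4,4)=479.0908
(3,0): S=103.1058. Δ = (V_up−V_dn)/(S_up−S_dn) = (0.0000−0.0000)/(140.2239−84.5468) = 0.0000. V = [p*·0.0000 + (1−p*)·0.0000]/1.06 = 0.0000. B = V − Δ·S = 0.0000.
(3,1): S=171.0048. Δ = (V_up−V_dn)/(S_up−S_dn) = (71.9265−0.0000)/(232.5665−140.2239) = 0.7789. V = [p*·71.9265 + (1−p*)·0.0000]/1.06 = 30.1579. B = V − Δ·S = -103.0393.
(3,2): S=283.6177. Δ = (V_up−V_dn)/(S_up−S_dn) = (225.0800−71.9265)/(385.7200−232.5665) = 1.0000. V = [p*·225.0800 + (1−p*)·71.9265]/1.06 = 132.0705. B = V − Δ·S = -151.5472.
(3,3): S=470.3903. Δ = (V_up−V_dn)/(S_up−S_dn) = (479.0908−225.0800)/(639.7308−385.7200) = 1.0000. V = [p*·479.0908 + (1−p*)·225.0800]/1.06 = 318.8431. B = V − Δ·S = -151.5472.
(2,0): S=125.7388. Δ = (V_up−V_dn)/(S_up−S_dn) = (30.1579−0.0000)/(171.0048−103.1058) = 0.4442. V = [p*·30.1579 + (1−p*)·0.0000]/1.06 = 12.6448. B = V − Δ·S = -43.2031.
(2,1): S=208.5424. Δ = (V_up−V_dn)/(S_up−S_dn) = (132.0705−30.1579)/(283.6177−171.0048) = 0.9050. V = [p*·132.0705 + (1−p*)·30.1579]/1.06 = 71.1815. B = V − Δ·S = -117.5456.
(2,2): S=345.8752. Δ = (V_up−V_dn)/(S_up−S_dn) = (318.8431−132.0705)/(470.3903−283.6177) = 1.0000. V = [p*·318.8431 + (1−p*)·132.0705]/1.06 = 202.9062. B = V − Δ·S = -142.9690.
(1,0): S=153.3400. Δ = (V_up−V_dn)/(S_up−S_dn) = (71.1815−12.6448)/(208.5424−125.7388) = 0.7069. V = [p*·71.1815 + (1−p*)·12.6448]/1.06 = 36.4727. B = V − Δ·S = -71.9285.
(1,1): S=254.3200. Δ = (V_up−V_dn)/(S_up−S_dn) = (202.9062−71.1815)/(345.8752−208.5424) = 0.9592. V = [p*·202.9062 + (1−p*)·71.1815]/1.06 = 122.3828. B = V − Δ·S = -121.5518.
(0,0): S=187.0000. Δ = (V_up−V_dn)/(S_up−S_dn) = (122.3828−36.4727)/(254.3200−153.3400) = 0.8508. V = [p*·122.3828 + (1−p*)·36.4727]/1.06 = 70.4292. B = V − Δ·S = -88.6635.
Root portfolio cost Δ·187+B reproduces V0=70.4292.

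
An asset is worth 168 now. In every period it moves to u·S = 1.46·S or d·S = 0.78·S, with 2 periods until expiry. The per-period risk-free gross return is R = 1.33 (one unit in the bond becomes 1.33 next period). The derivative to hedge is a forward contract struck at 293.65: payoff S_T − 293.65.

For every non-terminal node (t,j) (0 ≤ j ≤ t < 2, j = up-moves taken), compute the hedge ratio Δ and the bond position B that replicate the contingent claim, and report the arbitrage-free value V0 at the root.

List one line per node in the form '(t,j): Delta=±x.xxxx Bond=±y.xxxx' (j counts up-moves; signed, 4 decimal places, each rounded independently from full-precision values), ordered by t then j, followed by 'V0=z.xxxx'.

Risk-neutral probability p* = (R−d)/(u−d) = (1.33−0.78)/(1.46−0.78) = 0.8088.
Terminal values V(2,·): V(2,0)=-191.4388, V(2,1)=-102.3316, V(2,2)=64.4588
  t=1,j=0: stock 131.0400 → up 191.3184 (V=-102.3316), down 102.2112 (V=-191.4388). Price -89.7495; hedge Δ=1.0000, bond B=-220.7895.
  t=1,j=1: stock 245.2800 → up 358.1088 (V=64.4588), down 191.3184 (V=-102.3316). Price 24.4905; hedge Δ=1.0000, bond B=-220.7895.
  t=0,j=0: stock 168.0000 → up 245.2800 (V=24.4905), down 131.0400 (V=-89.7495). Price 1.9929; hedge Δ=1.0000, bond B=-166.0071.
Each (Δ,B) replicates both successor values, so the strategy is self-financing and V0 is arbitrage-free.

(0,0): Delta=1.0000 Bond=-166.0071
(1,0): Delta=1.0000 Bond=-220.7895
(1,1): Delta=1.0000 Bond=-220.7895
V0=1.9929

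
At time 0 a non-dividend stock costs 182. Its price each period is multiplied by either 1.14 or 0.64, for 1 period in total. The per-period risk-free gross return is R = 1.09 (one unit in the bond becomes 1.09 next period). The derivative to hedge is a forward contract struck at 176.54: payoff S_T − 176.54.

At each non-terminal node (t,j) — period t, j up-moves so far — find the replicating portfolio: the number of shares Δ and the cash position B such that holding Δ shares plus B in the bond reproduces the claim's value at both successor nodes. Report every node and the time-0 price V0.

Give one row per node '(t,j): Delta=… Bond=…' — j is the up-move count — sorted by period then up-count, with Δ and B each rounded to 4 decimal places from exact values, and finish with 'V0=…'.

(0,0): Delta=1.0000 Bond=-161.9633
V0=20.0367

Risk-neutral probability p* = (R−d)/(u−d) = (1.09−0.64)/(1.14−0.64) = 0.9000.
Terminal payoffs: V(1,0)=-60.0600, V(1,1)=30.9400
Node (0,0) S=182.0000: V=(p*·30.9400+(1−p*)·-60.0600)/1.09=20.0367; Δ=(30.9400−-60.0600)/(207.4800−116.4800)=1.0000; B=V−Δ·S=-161.9633
Each (Δ,B) replicates both successor values, so the strategy is self-financing and V0 is arbitrage-free.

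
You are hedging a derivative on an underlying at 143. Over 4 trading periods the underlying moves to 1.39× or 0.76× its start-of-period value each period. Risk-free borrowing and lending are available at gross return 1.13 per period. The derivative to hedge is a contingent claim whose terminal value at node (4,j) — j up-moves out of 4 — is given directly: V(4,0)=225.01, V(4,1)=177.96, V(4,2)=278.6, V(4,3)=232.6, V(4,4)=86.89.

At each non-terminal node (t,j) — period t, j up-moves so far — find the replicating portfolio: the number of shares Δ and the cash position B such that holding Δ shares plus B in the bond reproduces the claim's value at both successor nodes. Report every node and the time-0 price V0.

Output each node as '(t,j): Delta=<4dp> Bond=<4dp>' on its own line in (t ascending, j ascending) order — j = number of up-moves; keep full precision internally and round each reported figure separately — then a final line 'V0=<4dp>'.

(0,0): Delta=-0.1713 Bond=160.7977
(1,0): Delta=0.2849 Bond=132.1241
(1,1): Delta=-0.3466 Bond=216.5395
(2,0): Delta=0.6750 Bond=117.0798
(2,1): Delta=0.1350 Bond=171.9415
(2,2): Delta=-0.5316 Bond=295.8100
(3,0): Delta=-1.1897 Bond=249.3529
(3,1): Delta=1.3914 Bond=50.0469
(3,2): Delta=-0.3477 Bond=295.6567
(3,3): Delta=-0.6022 Bond=361.3957
V0=136.3016

The replicating-portfolio and risk-neutral prices coincide; use p* = (1.13−0.76)/(1.39−0.76) = 0.5873 for the latter.
Terminal values V(4,·): V(4,0)=225.0100, V(4,1)=177.9600, V(4,2)=278.6000, V(4,3)=232.6000, V(4,4)=86.8900
(3,0): S=62.7736. Δ = (V_up−V_dn)/(S_up−S_dn) = (177.9600−225.0100)/(87.2553−47.7079) = -1.1897. V = [p*·177.9600 + (1−p*)·225.0100]/1.13 = 174.6703. B = V − Δ·S = 249.3529.
(3,1): S=114.8096. Δ = (V_up−V_dn)/(S_up−S_dn) = (278.6000−177.9600)/(159.5853−87.2553) = 1.3914. V = [p*·278.6000 + (1−p*)·177.9600]/1.13 = 209.7929. B = V − Δ·S = 50.0469.
(3,2): S=209.9806. Δ = (V_up−V_dn)/(S_up−S_dn) = (232.6000−278.6000)/(291.8731−159.5853) = -0.3477. V = [p*·232.6000 + (1−p*)·278.6000]/1.13 = 222.6408. B = V − Δ·S = 295.6567.
(3,3): S=384.0435. Δ = (V_up−V_dn)/(S_up−S_dn) = (86.8900−232.6000)/(533.8205−291.8731) = -0.6022. V = [p*·86.8900 + (1−p*)·232.6000]/1.13 = 130.1100. B = V − Δ·S = 361.3957.
(2,0): S=82.5968. Δ = (V_up−V_dn)/(S_up−S_dn) = (209.7929−174.6703)/(114.8096−62.7736) = 0.6750. V = [p*·209.7929 + (1−p*)·174.6703]/1.13 = 172.8300. B = V − Δ·S = 117.0798.
(2,1): S=151.0652. Δ = (V_up−V_dn)/(S_up−S_dn) = (222.6408−209.7929)/(209.9806−114.8096) = 0.1350. V = [p*·222.6408 + (1−p*)·209.7929]/1.13 = 192.3350. B = V − Δ·S = 171.9415.
(2,2): S=276.2903. Δ = (V_up−V_dn)/(S_up−S_dn) = (130.1100−222.6408)/(384.0435−209.9806) = -0.5316. V = [p*·130.1100 + (1−p*)·222.6408]/1.13 = 148.9357. B = V − Δ·S = 295.8100.
(1,0): S=108.6800. Δ = (V_up−V_dn)/(S_up−S_dn) = (192.3350−172.8300)/(151.0652−82.5968) = 0.2849. V = [p*·192.3350 + (1−p*)·172.8300]/1.13 = 163.0843. B = V − Δ·S = 132.1241.
(1,1): S=198.7700. Δ = (V_up−V_dn)/(S_up−S_dn) = (148.9357−192.3350)/(276.2903−151.0652) = -0.3466. V = [p*·148.9357 + (1−p*)·192.3350]/1.13 = 147.6518. B = V − Δ·S = 216.5395.
(0,0): S=143.0000. Δ = (V_up−V_dn)/(S_up−S_dn) = (147.6518−163.0843)/(198.7700−108.6800) = -0.1713. V = [p*·147.6518 + (1−p*)·163.0843]/1.13 = 136.3016. B = V − Δ·S = 160.7977.
Self-financing check: at every node Δ·S+B equals the discounted successor values.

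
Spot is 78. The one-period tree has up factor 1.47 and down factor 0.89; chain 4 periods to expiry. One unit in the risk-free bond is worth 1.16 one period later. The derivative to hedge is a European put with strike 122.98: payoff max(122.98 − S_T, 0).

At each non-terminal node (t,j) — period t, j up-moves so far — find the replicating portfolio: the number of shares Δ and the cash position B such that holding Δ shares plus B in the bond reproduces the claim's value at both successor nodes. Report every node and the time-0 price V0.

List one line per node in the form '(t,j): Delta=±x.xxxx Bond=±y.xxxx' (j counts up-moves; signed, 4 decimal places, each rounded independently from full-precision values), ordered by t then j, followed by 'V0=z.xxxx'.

(0,0): Delta=-0.3071 Bond=33.9082
(1,0): Delta=-0.5553 Bond=56.5636
(1,1): Delta=-0.1346 Bond=19.5507
(2,0): Delta=-0.8821 Bond=85.8049
(2,1): Delta=-0.3281 Bond=42.4313
(2,2): Delta=0.0000 Bond=0.0000
(3,0): Delta=-1.0000 Bond=106.0172
(3,1): Delta=-0.8001 Bond=92.0897
(3,2): Delta=0.0000 Bond=0.0000
(3,3): Delta=0.0000 Bond=0.0000
V0=9.9554

Since d<R<u, set p* = (R−d)/(u−d) = 0.4655; price each node as the discounted p*-expectation of its children.
At expiry t=4: V(4,0)=74.0411, V(4,1)=42.1483, V(4,2)=0.0000, V(4,3)=0.0000, V(4,4)=0.0000
  t=3,j=0: stock 54.9876 → up 80.8317 (V=42.1483), down 48.9389 (V=74.0411). Price 51.0297; hedge Δ=-1.0000, bond B=106.0172.
  t=3,j=1: stock 90.8222 → up 133.5086 (V=0.0000), down 80.8317 (V=42.1483). Price 19.4203; hedge Δ=-0.8001, bond B=92.0897.
  t=3,j=2: stock 150.0097 → up 220.5142 (V=0.0000), down 133.5086 (V=0.0000). Price 0.0000; hedge Δ=0.0000, bond B=0.0000.
  t=3,j=3: stock 247.7688 → up 364.2201 (V=0.0000), down 220.5142 (V=0.0000). Price 0.0000; hedge Δ=0.0000, bond B=0.0000.
  t=2,j=0: stock 61.7838 → up 90.8222 (V=19.4203), down 54.9876 (V=51.0297). Price 31.3060; hedge Δ=-0.8821, bond B=85.8049.
  t=2,j=1: stock 102.0474 → up 150.0097 (V=0.0000), down 90.8222 (V=19.4203). Price 8.9481; hedge Δ=-0.3281, bond B=42.4313.
  t=2,j=2: stock 168.5502 → up 247.7688 (V=0.0000), down 150.0097 (V=0.0000). Price 0.0000; hedge Δ=0.0000, bond B=0.0000.
  t=1,j=0: stock 69.4200 → up 102.0474 (V=8.9481), down 61.7838 (V=31.3060). Price 18.0155; hedge Δ=-0.5553, bond B=56.5636.
  t=1,j=1: stock 114.6600 → up 168.5502 (V=0.0000), down 102.0474 (V=8.9481). Price 4.1229; hedge Δ=-0.1346, bond B=19.5507.
  t=0,j=0: stock 78.0000 → up 114.6600 (V=4.1229), down 69.4200 (V=18.0155). Price 9.9554; hedge Δ=-0.3071, bond B=33.9082.
Check: Δ(0,0)·S0 + B(0,0) = 9.9554 = V0.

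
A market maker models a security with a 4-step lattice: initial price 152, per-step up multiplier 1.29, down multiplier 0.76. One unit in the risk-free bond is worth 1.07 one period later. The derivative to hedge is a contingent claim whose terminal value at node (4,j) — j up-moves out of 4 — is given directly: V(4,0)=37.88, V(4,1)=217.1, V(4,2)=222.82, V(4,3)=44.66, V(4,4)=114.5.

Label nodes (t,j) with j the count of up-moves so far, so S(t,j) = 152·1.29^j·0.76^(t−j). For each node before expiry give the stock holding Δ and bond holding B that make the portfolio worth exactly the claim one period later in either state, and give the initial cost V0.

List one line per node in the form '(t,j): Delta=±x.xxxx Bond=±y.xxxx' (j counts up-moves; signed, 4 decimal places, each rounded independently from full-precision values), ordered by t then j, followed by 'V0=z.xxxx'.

Since d<R<u, set p* = (R−d)/(u−d) = 0.5849; price each node as the discounted p*-expectation of its children.
Terminal values V(4,·): V(4,0)=37.8800, V(4,1)=217.1000, V(4,2)=222.8200, V(4,3)=44.6600, V(4,4)=114.5000
Node (3,0) S=66.7244: V=(p*·217.1000+(1−p*)·37.8800)/1.07=133.3708; Δ=(217.1000−37.8800)/(86.0744−50.7105)=5.0679; B=V−Δ·S=-204.7801
Node (3,1) S=113.2558: V=(p*·222.8200+(1−p*)·217.1000)/1.07=206.0240; Δ=(222.8200−217.1000)/(146.1000−86.0744)=0.0953; B=V−Δ·S=195.2315
Node (3,2) S=192.2368: V=(p*·44.6600+(1−p*)·222.8200)/1.07=110.8535; Δ=(44.6600−222.8200)/(247.9855−146.1000)=-1.7486; B=V−Δ·S=447.0044
Node (3,3) S=326.2967: V=(p*·114.5000+(1−p*)·44.6600)/1.07=79.9157; Δ=(114.5000−44.6600)/(420.9228−247.9855)=0.4038; B=V−Δ·S=-51.8579
Node (2,0) S=87.7952: V=(p*·206.0240+(1−p*)·133.3708)/1.07=164.3608; Δ=(206.0240−133.3708)/(113.2558−66.7244)=1.5614; B=V−Δ·S=27.2794
Node (2,1) S=149.0208: V=(p*·110.8535+(1−p*)·206.0240)/1.07=140.5217; Δ=(110.8535−206.0240)/(192.2368−113.2558)=-1.2050; B=V−Δ·S=320.0887
Node (2,2) S=252.9432: V=(p*·79.9157+(1−p*)·110.8535)/1.07=86.6895; Δ=(79.9157−110.8535)/(326.2967−192.2368)=-0.2308; B=V−Δ·S=145.0627
Node (1,0) S=115.5200: V=(p*·140.5217+(1−p*)·164.3608)/1.07=140.5768; Δ=(140.5217−164.3608)/(149.0208−87.7952)=-0.3894; B=V−Δ·S=185.5563
Node (1,1) S=196.0800: V=(p*·86.6895+(1−p*)·140.5217)/1.07=101.9018; Δ=(86.6895−140.5217)/(252.9432−149.0208)=-0.5180; B=V−Δ·S=203.4719
Node (0,0) S=152.0000: V=(p*·101.9018+(1−p*)·140.5768)/1.07=110.2389; Δ=(101.9018−140.5768)/(196.0800−115.5200)=-0.4801; B=V−Δ·S=183.2105
Each (Δ,B) replicates both successor values, so the strategy is self-financing and V0 is arbitrage-free.

(0,0): Delta=-0.4801 Bond=183.2105
(1,0): Delta=-0.3894 Bond=185.5563
(1,1): Delta=-0.5180 Bond=203.4719
(2,0): Delta=1.5614 Bond=27.2794
(2,1): Delta=-1.2050 Bond=320.0887
(2,2): Delta=-0.2308 Bond=145.0627
(3,0): Delta=5.0679 Bond=-204.7801
(3,1): Delta=0.0953 Bond=195.2315
(3,2): Delta=-1.7486 Bond=447.0044
(3,3): Delta=0.4038 Bond=-51.8579
V0=110.2389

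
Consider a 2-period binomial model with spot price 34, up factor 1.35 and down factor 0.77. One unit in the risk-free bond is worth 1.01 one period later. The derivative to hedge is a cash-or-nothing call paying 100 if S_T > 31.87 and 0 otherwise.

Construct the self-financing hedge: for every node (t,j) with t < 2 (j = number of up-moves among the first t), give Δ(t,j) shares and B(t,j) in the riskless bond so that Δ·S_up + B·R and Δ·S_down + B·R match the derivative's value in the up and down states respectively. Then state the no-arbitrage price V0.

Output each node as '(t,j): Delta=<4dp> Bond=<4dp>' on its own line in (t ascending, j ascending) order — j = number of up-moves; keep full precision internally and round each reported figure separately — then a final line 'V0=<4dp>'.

Risk-neutral probability p* = (R−d)/(u−d) = (1.01−0.77)/(1.35−0.77) = 0.4138.
At expiry t=2: V(2,0)=0.0000, V(2,1)=100.0000, V(2,2)=100.0000
Node (1,0) S=26.1800: V=(p*·100.0000+(1−p*)·0.0000)/1.01=40.9696; Δ=(100.0000−0.0000)/(35.3430−20.1586)=6.5857; B=V−Δ·S=-131.4442
Node (1,1) S=45.9000: V=(p*·100.0000+(1−p*)·100.0000)/1.01=99.0099; Δ=(100.0000−100.0000)/(61.9650−35.3430)=0.0000; B=V−Δ·S=99.0099
Node (0,0) S=34.0000: V=(p*·99.0099+(1−p*)·40.9696)/1.01=64.3429; Δ=(99.0099−40.9696)/(45.9000−26.1800)=2.9432; B=V−Δ·S=-35.7266
Each (Δ,B) replicates both successor values, so the strategy is self-financing and V0 is arbitrage-free.

(0,0): Delta=2.9432 Bond=-35.7266
(1,0): Delta=6.5857 Bond=-131.4442
(1,1): Delta=0.0000 Bond=99.0099
V0=64.3429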